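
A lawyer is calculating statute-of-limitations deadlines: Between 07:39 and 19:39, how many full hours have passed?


Start: 07:39
End: 19:39
Hour difference: 19 - 7 = 12 hours
Minute difference: 39 - 39 = 0 minutes
Total minutes: 720
Complete hours: 720 / 60 = 12 (remainder 0)

12


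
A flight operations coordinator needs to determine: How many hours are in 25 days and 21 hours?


Days: 25
Extra hours: 21
Hours per day: 24
Days to hours: 25 x 24 = 600
Total: 600 + 21 = 621

621


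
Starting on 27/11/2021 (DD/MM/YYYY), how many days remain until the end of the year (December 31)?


Start: November 27, 2021
End: December 31, 2021
Days left in November: 3
December: 31
Sum of remaining months: 31
Total: 3 + 31 = 34

34


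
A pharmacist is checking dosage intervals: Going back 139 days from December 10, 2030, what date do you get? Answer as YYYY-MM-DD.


Start: 2030-12-10
Subtracting 139 days
Days already passed in December: 10
After going back through December: 129 more days to subtract
November 2030: 30 days, 99 remaining
October 2030: 31 days, 68 remaining
September 2030: 30 days, 38 remaining
August 2030: 31 days, 7 remaining
Result: 2030-07-24

2030-07-24


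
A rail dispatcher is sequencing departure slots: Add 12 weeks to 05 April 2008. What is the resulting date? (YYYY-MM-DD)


Start: 2008-04-05
Weeks to add: 12
Convert to days: 12 x 7 = 84 days
Add 84 days to 2008-04-05
Result: 2008-06-28

2008-06-28


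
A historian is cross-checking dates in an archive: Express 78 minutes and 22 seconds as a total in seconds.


Minutes: 78
Seconds: 22
Convert minutes to seconds: 78 x 60 = 4680
Add remaining seconds: 4680 + 22 = 4702

4702


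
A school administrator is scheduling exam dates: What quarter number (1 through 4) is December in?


Month: December (month 12)
Q1: January-March (months 1-3)
Q2: April-June (months 4-6)
Q3: July-September (months 7-9)
Q4: October-December (months 10-12)
Month 12 falls in Q4

4


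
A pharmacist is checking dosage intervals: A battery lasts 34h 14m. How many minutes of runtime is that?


Hours: 34
Extra minutes: 14
Minutes per hour: 60
Hours to minutes: 34 x 60 = 2040
Total: 2040 + 14 = 2054

2054


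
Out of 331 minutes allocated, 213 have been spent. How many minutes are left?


Total budget: 331 minutes
Time used: 213 minutes
Remaining: 331 - 213 = 118 minutes
Percent used: 64.4%
Percent remaining: 35.6%

118


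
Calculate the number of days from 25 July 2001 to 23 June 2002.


Start date: 2001-07-25
End date: 2002-06-23
Jul 2001: +7 days
Aug 2001: +31 days
Sep 2001: +30 days
... (9 more months)
Total: 333 days

333


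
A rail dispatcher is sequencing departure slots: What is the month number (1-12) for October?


Calendar month order:
9. September
10. October <--
11. November
October is month number 10

10


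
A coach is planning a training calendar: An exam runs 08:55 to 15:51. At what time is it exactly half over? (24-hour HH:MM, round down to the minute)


Start time: 08:55 = 535 minutes from midnight
End time: 15:51 = 951 minutes from midnight
Sum: 535 + 951 = 1486
Midpoint: 1486 / 2 = 743 minutes
Convert: 743 / 60 = 12 hours, 23 minutes
Result: 12:23

12:23


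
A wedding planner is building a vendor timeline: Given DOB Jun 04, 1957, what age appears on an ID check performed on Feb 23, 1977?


Birth: 1957-06-04
Reference: 1977-02-23
Year difference: 1977 - 1957 = 20
Has birthday (06-04) occurred by 02-23? No
Birthday not yet reached this year -> subtract 1
Age in full years: 19

19


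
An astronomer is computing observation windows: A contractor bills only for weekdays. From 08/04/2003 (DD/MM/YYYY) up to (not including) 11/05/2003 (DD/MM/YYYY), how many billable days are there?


Start: 2003-04-08 (Tuesday)
End (exclusive): 2003-05-11 (Sunday)
Total calendar days: 33
Full weeks: 33 // 7 = 4 -> 20 weekdays
Remaining 5 days starting on Tuesday:
  Tue(w), Wed(w), Thu(w), Fri(w), Sat(-) -> 4 weekdays
Total business days: 20 + 4 = 24

24


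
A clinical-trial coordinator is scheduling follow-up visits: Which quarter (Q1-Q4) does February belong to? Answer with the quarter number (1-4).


Month: February (month 2)
Q1: January-March (months 1-3)
Q2: April-June (months 4-6)
Q3: July-September (months 7-9)
Q4: October-December (months 10-12)
Month 2 falls in Q1

1


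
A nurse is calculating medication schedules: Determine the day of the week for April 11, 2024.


Date: 2024-04-11
January 1, 2024 is a Monday
Day of year: 102
Offset from Jan 1: 101 days
101 mod 7 = 3
Result: Thursday

Thursday


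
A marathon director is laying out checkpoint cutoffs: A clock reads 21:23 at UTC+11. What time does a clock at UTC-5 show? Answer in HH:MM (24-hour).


Local time: 21:23 at UTC+11 (offset 11h)
Target zone: UTC-5 (offset -5h)
Difference: -5 - (11) = -16 hours
Calculation: 21 + (-16) = 5
Result: 05:23

05:23


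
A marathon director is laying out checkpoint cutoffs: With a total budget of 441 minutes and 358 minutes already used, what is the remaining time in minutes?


Total budget: 441 minutes
Time used: 358 minutes
Remaining: 441 - 358 = 83 minutes
Percent used: 81.2%
Percent remaining: 18.8%

83


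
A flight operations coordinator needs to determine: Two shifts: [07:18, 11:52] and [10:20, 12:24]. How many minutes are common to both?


Interval A: [438, 712] minutes from midnight
Interval B: [620, 744] minutes from midnight
Overlap start = max(438, 620) = 620
Overlap end = min(712, 744) = 712
Overlap = 712 - 620 = 92 minutes

92


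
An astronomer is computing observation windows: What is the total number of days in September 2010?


Month: September
Year: 2010
September is a 30-day month
Total: 30 days

30


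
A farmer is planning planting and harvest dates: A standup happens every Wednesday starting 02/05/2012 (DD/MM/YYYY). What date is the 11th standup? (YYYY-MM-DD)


First occurrence: 2012-05-02 (occurrence 1)
Each occurrence is 7 days after the previous.
Occurrence 11 is 10 weeks after the first.
10 weeks = 70 days
2012-05-02 + 70 days = 2012-07-11

2012-07-11


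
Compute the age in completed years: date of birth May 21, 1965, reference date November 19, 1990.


Birth: 1965-05-21
Reference: 1990-11-19
Year difference: 1990 - 1965 = 25
Has birthday (05-21) occurred by 11-19? Yes
Age in full years: 25

25


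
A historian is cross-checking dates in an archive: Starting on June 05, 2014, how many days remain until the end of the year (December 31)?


Start: June 05, 2014
End: December 31, 2014
Days left in June: 25
July: 31
August: 31
September: 30
October: 31
... plus remaining months
Sum of remaining months: 184
Total: 25 + 184 = 209

209


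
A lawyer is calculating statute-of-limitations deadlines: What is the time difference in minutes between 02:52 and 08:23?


Start time: 02:52 = 172 minutes from midnight
End time: 08:23 = 503 minutes from midnight
Difference: 503 - 172 = 331 minutes
That is 5 hours and 31 minutes

331


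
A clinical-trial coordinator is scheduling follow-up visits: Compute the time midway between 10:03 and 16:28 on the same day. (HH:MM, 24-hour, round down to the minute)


Start time: 10:03 = 603 minutes from midnight
End time: 16:28 = 988 minutes from midnight
Sum: 603 + 988 = 1591
Midpoint: 1591 / 2 = 795 minutes
Convert: 795 / 60 = 13 hours, 15 minutes
Result: 13:15

13:15


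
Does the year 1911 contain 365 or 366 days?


Year: 1911
Check leap year rules:
Divisible by 4? No
1911 is not a leap year
Days: 365

365


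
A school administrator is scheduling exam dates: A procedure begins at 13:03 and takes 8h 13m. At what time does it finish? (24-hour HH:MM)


Start time: 13:03
Adding: 8 hours 13 minutes
Minutes: 3 + 13 = 16
Hours: 13 + 8 + 0 = 21
Result: 21:16

21:16


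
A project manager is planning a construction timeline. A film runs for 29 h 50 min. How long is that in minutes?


Hours: 29
Minutes: 50
Convert hours to minutes: 29 x 60 = 1740
Add remaining minutes: 1740 + 50 = 1790

1790


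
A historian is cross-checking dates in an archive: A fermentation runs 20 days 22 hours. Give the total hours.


Days: 20
Extra hours: 22
Hours per day: 24
Days to hours: 20 x 24 = 480
Total: 480 + 22 = 502

502


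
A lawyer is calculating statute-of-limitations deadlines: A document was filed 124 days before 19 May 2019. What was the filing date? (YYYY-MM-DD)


Start: 2019-05-19
Subtracting 124 days
Days already passed in May: 19
After going back through May: 105 more days to subtract
April 2019: 30 days, 75 remaining
March 2019: 31 days, 44 remaining
February 2019: 28 days, 16 remaining
January 2019 has 31 days, need 16
Result: 2019-01-15

2019-01-15


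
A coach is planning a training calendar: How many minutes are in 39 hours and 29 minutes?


Hours: 39
Extra minutes: 29
Minutes per hour: 60
Hours to minutes: 39 x 60 = 2340
Total: 2340 + 29 = 2369

2369


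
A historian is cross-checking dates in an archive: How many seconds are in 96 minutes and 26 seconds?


Minutes: 96
Extra seconds: 26
Seconds per minute: 60
Minutes to seconds: 96 x 60 = 5760
Total: 5760 + 26 = 5786

5786


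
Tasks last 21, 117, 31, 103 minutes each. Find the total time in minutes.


Durations: 21, 117, 31, 103
Running sum: 21
+ 117 = 138
+ 31 = 169
+ 103 = 272
Total duration: 272 minutes
That is 4 hours and 32 minutes

272


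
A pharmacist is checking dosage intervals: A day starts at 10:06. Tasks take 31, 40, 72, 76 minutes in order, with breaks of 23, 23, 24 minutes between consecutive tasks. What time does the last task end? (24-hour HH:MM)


Start: 10:06 = 606 min from midnight
  after task 1 (31 min): 10:37
  after break (23 min): 11:00
  after task 2 (40 min): 11:40
  after break (23 min): 12:03
  after task 3 (72 min): 13:15
  after break (24 min): 13:39
  after task 4 (76 min): 14:55
Total elapsed: 289 minutes
End time: 14:55

14:55


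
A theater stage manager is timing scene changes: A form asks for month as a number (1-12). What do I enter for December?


Calendar month order:
11. November
12. December <--
December is month number 12

12


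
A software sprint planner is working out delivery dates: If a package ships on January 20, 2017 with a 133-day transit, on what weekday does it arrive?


Start: 2017-01-20 (Friday)
Step 1 - find target date: add 133 days
  2017-01-20 + 133 days = 2017-06-02
Step 2 - day of week:
  133 mod 7 = 0
  Friday + 0 days -> Friday
Result: Friday (2017-06-02)

Friday


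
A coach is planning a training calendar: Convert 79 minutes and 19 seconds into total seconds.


Minutes: 79
Seconds: 19
Convert minutes to seconds: 79 x 60 = 4740
Add remaining seconds: 4740 + 19 = 4759

4759


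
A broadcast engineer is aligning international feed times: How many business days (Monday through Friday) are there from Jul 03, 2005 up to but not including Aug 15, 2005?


Start: 2005-07-03 (Sunday)
End (exclusive): 2005-08-15 (Monday)
Total calendar days: 43
Full weeks: 43 // 7 = 6 -> 30 weekdays
Remaining 1 days starting on Sunday:
  Sun(-) -> 0 weekdays
Total business days: 30 + 0 = 30

30


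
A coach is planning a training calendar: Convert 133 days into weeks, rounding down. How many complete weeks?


Total days: 133
Days per week: 7
Division: 133 / 7 = 19 remainder 0
Complete weeks: 19
Remaining days: 0

19


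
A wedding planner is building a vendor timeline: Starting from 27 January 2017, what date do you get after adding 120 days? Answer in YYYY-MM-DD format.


Start: 2017-01-27
Adding 120 days
Days remaining in January: 4
After January: 116 days still to add
February 2017: 28 days, 88 remaining
March 2017: 31 days, 57 remaining
April 2017: 30 days, 27 remaining
May 2017 has 31 days, need 27
Result: 2017-05-27

2017-05-27


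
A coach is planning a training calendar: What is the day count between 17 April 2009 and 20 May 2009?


Start date: 2009-04-17
End date: 2009-05-20
Apr 2009: +14 days
May 2009: +19 days
Total: 33 days

33


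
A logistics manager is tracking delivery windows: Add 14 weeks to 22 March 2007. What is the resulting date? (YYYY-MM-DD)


Start: 2007-03-22
Weeks to add: 14
Convert to days: 14 x 7 = 98 days
Add 98 days to 2007-03-22
Result: 2007-06-28

2007-06-28


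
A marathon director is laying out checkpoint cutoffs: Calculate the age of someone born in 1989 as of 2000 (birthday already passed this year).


Birth year: 1989
Current year: 2000
Age = current year - birth year
Age = 2000 - 1989 = 11

11


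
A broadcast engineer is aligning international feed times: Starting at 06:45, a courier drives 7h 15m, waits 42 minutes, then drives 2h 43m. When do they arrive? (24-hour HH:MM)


Depart: 06:45
Leg 1: +435 min -> 14:00
Layover: +42 min -> 14:42
Leg 2: +163 min -> 17:25
Total travel: 640 minutes = 10h 40m
Arrival: 17:25

17:25


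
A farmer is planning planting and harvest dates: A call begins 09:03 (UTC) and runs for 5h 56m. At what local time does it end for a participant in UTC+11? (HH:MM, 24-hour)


Start: 09:03 in UTC
Step 1 - add duration:
  minutes: 3 + 56 = 59
  hours: 9 + 5 + 0 = 14
  end in UTC: 14:59
Step 2 - convert UTC -> UTC+11:
  offset difference: 11 - (0) = 11 hours
  14 + (11) = 25 -> mod 24 = 1
Result: 01:59 in UTC+11

01:59


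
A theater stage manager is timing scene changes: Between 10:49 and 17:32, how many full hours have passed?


Start: 10:49
End: 17:32
Hour difference: 17 - 10 = 7 hours
Minute difference: 32 - 49 = -17 minutes
Total minutes: 403
Complete hours: 403 / 60 = 6 (remainder 43)

6


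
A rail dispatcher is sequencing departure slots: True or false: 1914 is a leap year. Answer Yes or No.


Year: 1914
Divisible by 4? 1914 / 4 = 478.5 -> No
Not divisible by 4, so NOT a leap year

No


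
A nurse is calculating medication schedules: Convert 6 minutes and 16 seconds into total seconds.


Minutes: 6
Seconds: 16
Convert minutes to seconds: 6 x 60 = 360
Add remaining seconds: 360 + 16 = 376

376


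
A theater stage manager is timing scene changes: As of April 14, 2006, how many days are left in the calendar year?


Start: April 14, 2006
End: December 31, 2006
Days left in April: 16
May: 31
June: 30
July: 31
August: 31
... plus remaining months
Sum of remaining months: 245
Total: 16 + 245 = 261

261


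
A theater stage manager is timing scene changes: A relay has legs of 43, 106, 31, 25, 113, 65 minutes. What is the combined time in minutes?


Durations: 43, 106, 31, 25, 113, 65
Running sum: 43
+ 106 = 149
+ 31 = 180
+ 25 = 205
+ 113 = 318
+ 65 = 383
Total duration: 383 minutes
That is 6 hours and 23 minutes

383


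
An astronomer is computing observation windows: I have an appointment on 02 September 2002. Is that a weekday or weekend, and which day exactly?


Date: 2002-09-02
January 1, 2002 is a Tuesday
Day of year: 245
Offset from Jan 1: 244 days
244 mod 7 = 6
Result: Monday

Monday


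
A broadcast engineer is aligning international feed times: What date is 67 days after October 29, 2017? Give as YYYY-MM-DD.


Start: 2017-10-29
Adding 67 days
Days remaining in October: 2
After October: 65 days still to add
November 2017: 30 days, 35 remaining
December 2017: 31 days, 4 remaining
January 2018 has 31 days, need 4
Result: 2018-01-04

2018-01-04


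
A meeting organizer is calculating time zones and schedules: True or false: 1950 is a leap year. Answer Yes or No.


Year: 1950
Divisible by 4? 1950 / 4 = 487.5 -> No
Not divisible by 4, so NOT a leap year

No


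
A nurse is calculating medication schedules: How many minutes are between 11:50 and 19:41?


Start time: 11:50 = 710 minutes from midnight
End time: 19:41 = 1181 minutes from midnight
Difference: 1181 - 710 = 471 minutes
That is 7 hours and 51 minutes

471


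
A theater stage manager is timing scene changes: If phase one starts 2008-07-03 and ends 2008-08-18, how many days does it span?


Start date: 2008-07-03
End date: 2008-08-18
Jul 2008: +29 days
Aug 2008: +17 days
Total: 46 days

46


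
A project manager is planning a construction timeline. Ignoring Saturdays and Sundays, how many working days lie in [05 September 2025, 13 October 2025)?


Start: 2025-09-05 (Friday)
End (exclusive): 2025-10-13 (Monday)
Total calendar days: 38
Full weeks: 38 // 7 = 5 -> 25 weekdays
Remaining 3 days starting on Friday:
  Fri(w), Sat(-), Sun(-) -> 1 weekdays
Total business days: 25 + 1 = 26

26


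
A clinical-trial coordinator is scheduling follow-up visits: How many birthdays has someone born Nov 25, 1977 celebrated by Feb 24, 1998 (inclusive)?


Birth: 1977-11-25
Reference: 1998-02-24
Year difference: 1998 - 1977 = 21
Has birthday (11-25) occurred by 02-24? No
Birthday not yet reached this year -> subtract 1
Age in full years: 20

20


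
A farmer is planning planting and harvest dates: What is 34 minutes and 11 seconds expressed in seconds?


Minutes: 34
Extra seconds: 11
Seconds per minute: 60
Minutes to seconds: 34 x 60 = 2040
Total: 2040 + 11 = 2051

2051


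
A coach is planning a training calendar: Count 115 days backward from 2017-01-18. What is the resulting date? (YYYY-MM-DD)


Start: 2017-01-18
Subtracting 115 days
Days already passed in January: 18
After going back through January: 97 more days to subtract
December 2016: 31 days, 66 remaining
November 2016: 30 days, 36 remaining
October 2016: 31 days, 5 remaining
September 2016 has 30 days, need 5
Result: 2016-09-25

2016-09-25


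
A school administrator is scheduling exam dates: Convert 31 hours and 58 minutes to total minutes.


Hours: 31
Extra minutes: 58
Minutes per hour: 60
Hours to minutes: 31 x 60 = 1860
Total: 1860 + 58 = 1918

1918


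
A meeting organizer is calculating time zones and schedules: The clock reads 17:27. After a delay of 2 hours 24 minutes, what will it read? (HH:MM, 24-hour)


Start time: 17:27
Adding: 2 hours 24 minutes
Minutes: 27 + 24 = 51
Hours: 17 + 2 + 0 = 19
Result: 19:51

19:51


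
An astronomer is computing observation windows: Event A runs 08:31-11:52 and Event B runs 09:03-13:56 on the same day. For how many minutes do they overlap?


Interval A: [511, 712] minutes from midnight
Interval B: [543, 836] minutes from midnight
Overlap start = max(511, 543) = 543
Overlap end = min(712, 836) = 712
Overlap = 712 - 543 = 169 minutes

169


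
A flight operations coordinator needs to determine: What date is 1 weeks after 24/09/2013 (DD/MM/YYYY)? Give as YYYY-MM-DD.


Start: 2013-09-24
Weeks to add: 1
Convert to days: 1 x 7 = 7 days
Add 7 days to 2013-09-24
Result: 2013-10-01

2013-10-01


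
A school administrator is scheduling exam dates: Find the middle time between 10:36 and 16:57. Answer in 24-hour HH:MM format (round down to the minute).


Start time: 10:36 = 636 minutes from midnight
End time: 16:57 = 1017 minutes from midnight
Sum: 636 + 1017 = 1653
Midpoint: 1653 / 2 = 826 minutes
Convert: 826 / 60 = 13 hours, 46 minutes
Result: 13:46

13:46


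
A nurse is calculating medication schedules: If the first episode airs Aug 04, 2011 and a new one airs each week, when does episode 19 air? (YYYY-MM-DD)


First occurrence: 2011-08-04 (occurrence 1)
Each occurrence is 7 days after the previous.
Occurrence 19 is 18 weeks after the first.
18 weeks = 126 days
2011-08-04 + 126 days = 2011-12-08

2011-12-08


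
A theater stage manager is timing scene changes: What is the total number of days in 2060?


Year: 2060
Check leap year rules:
Divisible by 4? Yes
Divisible by 100? No
2060 is a leap year
Days: 366

366


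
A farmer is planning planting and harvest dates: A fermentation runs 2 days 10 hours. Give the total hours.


Days: 2
Extra hours: 10
Hours per day: 24
Days to hours: 2 x 24 = 48
Total: 48 + 10 = 58

58


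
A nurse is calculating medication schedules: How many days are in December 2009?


Month: December
Year: 2009
December is a 31-day month
Total: 31 days

31


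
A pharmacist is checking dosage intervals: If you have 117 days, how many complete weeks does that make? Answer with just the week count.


Total days: 117
Days per week: 7
Division: 117 / 7 = 16 remainder 5
Complete weeks: 16
Remaining days: 5

16


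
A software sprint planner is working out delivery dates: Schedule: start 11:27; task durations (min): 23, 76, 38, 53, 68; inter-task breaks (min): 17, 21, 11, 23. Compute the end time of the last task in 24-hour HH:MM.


Start: 11:27 = 687 min from midnight
  after task 1 (23 min): 11:50
  after break (17 min): 12:07
  after task 2 (76 min): 13:23
  after break (21 min): 13:44
  after task 3 (38 min): 14:22
  after break (11 min): 14:33
  after task 4 (53 min): 15:26
  after break (23 min): 15:49
  after task 5 (68 min): 16:57
Total elapsed: 330 minutes
End time: 16:57

16:57


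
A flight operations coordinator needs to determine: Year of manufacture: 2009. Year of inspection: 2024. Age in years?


Birth year: 2009
Current year: 2024
Age = current year - birth year
Age = 2024 - 2009 = 15

15


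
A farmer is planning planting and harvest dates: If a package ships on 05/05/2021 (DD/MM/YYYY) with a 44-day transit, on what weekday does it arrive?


Start: 2021-05-05 (Wednesday)
Step 1 - find target date: add 44 days
  2021-05-05 + 44 days = 2021-06-18
Step 2 - day of week:
  44 mod 7 = 2
  Wednesday + 2 days -> Friday
Result: Friday (2021-06-18)

Friday


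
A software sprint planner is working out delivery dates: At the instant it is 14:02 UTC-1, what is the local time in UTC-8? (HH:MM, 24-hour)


Local time: 14:02 at UTC-1 (offset -1h)
Target zone: UTC-8 (offset -8h)
Difference: -8 - (-1) = -7 hours
Calculation: 14 + (-7) = 7
Result: 07:02

07:02


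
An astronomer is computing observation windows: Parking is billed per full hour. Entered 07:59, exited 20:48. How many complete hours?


Start: 07:59
End: 20:48
Hour difference: 20 - 7 = 13 hours
Minute difference: 48 - 59 = -11 minutes
Total minutes: 769
Complete hours: 769 / 60 = 12 (remainder 49)

12


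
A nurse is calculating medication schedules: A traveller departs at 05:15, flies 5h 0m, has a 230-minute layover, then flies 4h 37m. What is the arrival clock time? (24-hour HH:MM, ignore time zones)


Depart: 05:15
Leg 1: +300 min -> 10:15
Layover: +230 min -> 14:05
Leg 2: +277 min -> 18:42
Total travel: 807 minutes = 13h 27m
Arrival: 18:42

18:42


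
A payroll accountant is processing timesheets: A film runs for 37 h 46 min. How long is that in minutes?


Hours: 37
Minutes: 46
Convert hours to minutes: 37 x 60 = 2220
Add remaining minutes: 2220 + 46 = 2266

2266


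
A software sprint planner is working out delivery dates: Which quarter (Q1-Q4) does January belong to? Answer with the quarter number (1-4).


Month: January (month 1)
Q1: January-March (months 1-3)
Q2: April-June (months 4-6)
Q3: July-September (months 7-9)
Q4: October-December (months 10-12)
Month 1 falls in Q1

1


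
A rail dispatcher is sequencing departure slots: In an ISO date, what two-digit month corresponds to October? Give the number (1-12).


Calendar month order:
9. September
10. October <--
11. November
October is month number 10

10


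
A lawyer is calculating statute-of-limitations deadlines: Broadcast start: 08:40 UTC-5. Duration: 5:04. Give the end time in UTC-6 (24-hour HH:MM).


Start: 08:40 in UTC-5
Step 1 - add duration:
  minutes: 40 + 4 = 44
  hours: 8 + 5 + 0 = 13
  end in UTC-5: 13:44
Step 2 - convert UTC-5 -> UTC-6:
  offset difference: -6 - (-5) = -1 hours
  13 + (-1) = 12 -> mod 24 = 12
Result: 12:44 in UTC-6

12:44


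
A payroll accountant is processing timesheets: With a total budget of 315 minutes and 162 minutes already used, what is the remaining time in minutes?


Total budget: 315 minutes
Time used: 162 minutes
Remaining: 315 - 162 = 153 minutes
Percent used: 51.4%
Percent remaining: 48.6%

153


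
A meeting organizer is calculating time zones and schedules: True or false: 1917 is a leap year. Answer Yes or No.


Year: 1917
Divisible by 4? 1917 / 4 = 479.25 -> No
Not divisible by 4, so NOT a leap year

No


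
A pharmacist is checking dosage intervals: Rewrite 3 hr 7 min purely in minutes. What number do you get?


Hours: 3
Extra minutes: 7
Minutes per hour: 60
Hours to minutes: 3 x 60 = 180
Total: 180 + 7 = 187

187


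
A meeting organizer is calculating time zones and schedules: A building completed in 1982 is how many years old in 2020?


Birth year: 1982
Current year: 2020
Age = current year - birth year
Age = 2020 - 1982 = 38

38


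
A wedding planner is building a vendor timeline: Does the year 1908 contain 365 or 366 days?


Year: 1908
Check leap year rules:
Divisible by 4? Yes
Divisible by 100? No
1908 is a leap year
Days: 366

366


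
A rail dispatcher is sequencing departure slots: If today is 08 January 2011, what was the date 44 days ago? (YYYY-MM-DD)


Start: 2011-01-08
Subtracting 44 days
Days already passed in January: 8
After going back through January: 36 more days to subtract
December 2010: 31 days, 5 remaining
November 2010 has 30 days, need 5
Result: 2010-11-25

2010-11-25


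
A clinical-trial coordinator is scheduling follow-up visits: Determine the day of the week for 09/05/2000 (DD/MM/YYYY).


Date: 2000-05-09
January 1, 2000 is a Saturday
Day of year: 130
Offset from Jan 1: 129 days
129 mod 7 = 3
Result: Tuesday

Tuesday


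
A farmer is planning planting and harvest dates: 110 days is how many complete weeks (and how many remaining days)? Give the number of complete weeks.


Total days: 110
Days per week: 7
Division: 110 / 7 = 15 remainder 5
Complete weeks: 15
Remaining days: 5

15


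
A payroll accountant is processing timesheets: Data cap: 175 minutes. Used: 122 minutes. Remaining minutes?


Total budget: 175 minutes
Time used: 122 minutes
Remaining: 175 - 122 = 53 minutes
Percent used: 69.7%
Percent remaining: 30.3%

53


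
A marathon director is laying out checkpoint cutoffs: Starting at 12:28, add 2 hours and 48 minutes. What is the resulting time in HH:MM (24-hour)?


Start time: 12:28
Adding: 2 hours 48 minutes
Minutes: 28 + 48 = 76
Minute overflow: 76 >= 60, so carry 1 hour, minutes = 16
Hours: 12 + 2 + 1 = 15
Result: 15:16

15:16


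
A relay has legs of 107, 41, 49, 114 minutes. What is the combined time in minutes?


Durations: 107, 41, 49, 114
Running sum: 107
+ 41 = 148
+ 49 = 197
+ 114 = 311
Total duration: 311 minutes
That is 5 hours and 11 minutes

311


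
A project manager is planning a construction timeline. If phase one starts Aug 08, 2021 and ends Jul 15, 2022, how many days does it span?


Start date: 2021-08-08
End date: 2022-07-15
Aug 2021: +24 days
Sep 2021: +30 days
Oct 2021: +31 days
... (9 more months)
Total: 341 days

341


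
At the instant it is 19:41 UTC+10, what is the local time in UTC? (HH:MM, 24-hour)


Local time: 19:41 at UTC+10 (offset 10h)
Target zone: UTC (offset 0h)
Difference: 0 - (10) = -10 hours
Calculation: 19 + (-10) = 9
Result: 09:41

09:41


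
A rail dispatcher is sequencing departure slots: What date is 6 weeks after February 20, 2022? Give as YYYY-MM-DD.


Start: 2022-02-20
Weeks to add: 6
Convert to days: 6 x 7 = 42 days
Add 42 days to 2022-02-20
Result: 2022-04-03

2022-04-03


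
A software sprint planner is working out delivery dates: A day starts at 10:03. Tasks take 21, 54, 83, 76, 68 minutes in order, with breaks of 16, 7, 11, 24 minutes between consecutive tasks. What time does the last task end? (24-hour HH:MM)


Start: 10:03 = 603 min from midnight
  after task 1 (21 min): 10:24
  after break (16 min): 10:40
  after task 2 (54 min): 11:34
  after break (7 min): 11:41
  after task 3 (83 min): 13:04
  after break (11 min): 13:15
  after task 4 (76 min): 14:31
  after break (24 min): 14:55
  after task 5 (68 min): 16:03
Total elapsed: 360 minutes
End time: 16:03

16:03


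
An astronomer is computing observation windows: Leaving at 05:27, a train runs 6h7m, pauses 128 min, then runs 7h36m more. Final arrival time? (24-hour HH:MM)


Depart: 05:27
Leg 1: +367 min -> 11:34
Layover: +128 min -> 13:42
Leg 2: +456 min -> 21:18
Total travel: 951 minutes = 15h 51m
Arrival: 21:18

21:18


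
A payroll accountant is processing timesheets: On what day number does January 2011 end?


Month: January
Year: 2011
January is a 31-day month
Total: 31 days

31


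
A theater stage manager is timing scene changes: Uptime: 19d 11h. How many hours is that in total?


Days: 19
Extra hours: 11
Hours per day: 24
Days to hours: 19 x 24 = 456
Total: 456 + 11 = 467

467


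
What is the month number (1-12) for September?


Calendar month order:
8. August
9. September <--
10. October
September is month number 9

9


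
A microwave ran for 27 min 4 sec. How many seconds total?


Minutes: 27
Extra seconds: 4
Seconds per minute: 60
Minutes to seconds: 27 x 60 = 1620
Total: 1620 + 4 = 1624

1624


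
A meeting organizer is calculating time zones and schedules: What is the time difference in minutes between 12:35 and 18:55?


Start time: 12:35 = 755 minutes from midnight
End time: 18:55 = 1135 minutes from midnight
Difference: 1135 - 755 = 380 minutes
That is 6 hours and 20 minutes

380


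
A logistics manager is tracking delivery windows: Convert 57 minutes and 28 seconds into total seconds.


Minutes: 57
Seconds: 28
Convert minutes to seconds: 57 x 60 = 3420
Add remaining seconds: 3420 + 28 = 3448

3448


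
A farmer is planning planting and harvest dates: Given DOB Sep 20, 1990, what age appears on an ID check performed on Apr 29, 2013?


Birth: 1990-09-20
Reference: 2013-04-29
Year difference: 2013 - 1990 = 23
Has birthday (09-20) occurred by 04-29? No
Birthday not yet reached this year -> subtract 1
Age in full years: 22

22


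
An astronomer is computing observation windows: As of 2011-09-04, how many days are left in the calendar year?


Start: September 04, 2011
End: December 31, 2011
Days left in September: 26
October: 31
November: 30
December: 31
Sum of remaining months: 92
Total: 26 + 92 = 118

118


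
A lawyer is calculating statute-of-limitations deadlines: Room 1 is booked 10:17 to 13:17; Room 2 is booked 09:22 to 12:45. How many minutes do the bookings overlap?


Interval A: [617, 797] minutes from midnight
Interval B: [562, 765] minutes from midnight
Overlap start = max(617, 562) = 617
Overlap end = min(797, 765) = 765
Overlap = 765 - 617 = 148 minutes

148


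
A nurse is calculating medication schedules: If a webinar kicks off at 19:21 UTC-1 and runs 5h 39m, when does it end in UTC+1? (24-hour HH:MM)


Start: 19:21 in UTC-1
Step 1 - add duration:
  minutes: 21 + 39 = 60 (carry 1h)
  hours: 19 + 5 + 1 = 25
  end in UTC-1: 01:00
Step 2 - convert UTC-1 -> UTC+1:
  offset difference: 1 - (-1) = 2 hours
  1 + (2) = 3 -> mod 24 = 3
Result: 03:00 in UTC+1

03:00


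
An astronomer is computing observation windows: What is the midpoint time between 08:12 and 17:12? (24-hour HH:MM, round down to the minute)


Start time: 08:12 = 492 minutes from midnight
End time: 17:12 = 1032 minutes from midnight
Sum: 492 + 1032 = 1524
Midpoint: 1524 / 2 = 762 minutes
Convert: 762 / 60 = 12 hours, 42 minutes
Result: 12:42

12:42


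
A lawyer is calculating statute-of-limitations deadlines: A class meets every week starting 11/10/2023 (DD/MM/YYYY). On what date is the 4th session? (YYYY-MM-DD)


First occurrence: 2023-10-11 (occurrence 1)
Each occurrence is 7 days after the previous.
Occurrence 4 is 3 weeks after the first.
3 weeks = 21 days
2023-10-11 + 21 days = 2023-11-01

2023-11-01


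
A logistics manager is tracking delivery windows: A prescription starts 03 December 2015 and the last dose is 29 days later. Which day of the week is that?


Start: 2015-12-03 (Thursday)
Step 1 - find target date: add 29 days
  2015-12-03 + 29 days = 2016-01-01
Step 2 - day of week:
  29 mod 7 = 1
  Thursday + 1 days -> Friday
Result: Friday (2016-01-01)

Friday


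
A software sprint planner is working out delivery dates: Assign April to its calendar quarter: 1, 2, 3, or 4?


Month: April (month 4)
Q1: January-March (months 1-3)
Q2: April-June (months 4-6)
Q3: July-September (months 7-9)
Q4: October-December (months 10-12)
Month 4 falls in Q2

2


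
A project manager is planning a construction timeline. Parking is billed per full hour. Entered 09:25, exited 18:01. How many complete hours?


Start: 09:25
End: 18:01
Hour difference: 18 - 9 = 9 hours
Minute difference: 1 - 25 = -24 minutes
Total minutes: 516
Complete hours: 516 / 60 = 8 (remainder 36)

8


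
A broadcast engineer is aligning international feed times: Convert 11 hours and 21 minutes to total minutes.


Hours: 11
Minutes: 21
Convert hours to minutes: 11 x 60 = 660
Add remaining minutes: 660 + 21 = 681

681


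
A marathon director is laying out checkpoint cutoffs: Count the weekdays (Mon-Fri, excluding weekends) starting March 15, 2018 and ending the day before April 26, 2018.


Start: 2018-03-15 (Thursday)
End (exclusive): 2018-04-26 (Thursday)
Total calendar days: 42
Full weeks: 42 // 7 = 6 -> 30 weekdays
Remaining 0 days starting on Thursday:
Total business days: 30 + 0 = 30

30


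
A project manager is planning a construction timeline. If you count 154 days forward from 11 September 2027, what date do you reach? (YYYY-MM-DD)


Start: 2027-09-11
Adding 154 days
Days remaining in September: 19
After September: 135 days still to add
October 2027: 31 days, 104 remaining
November 2027: 30 days, 74 remaining
December 2027: 31 days, 43 remaining
January 2028: 31 days, 12 remaining
Result: 2028-02-12

2028-02-12


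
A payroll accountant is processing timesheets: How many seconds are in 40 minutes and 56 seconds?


Minutes: 40
Extra seconds: 56
Seconds per minute: 60
Minutes to seconds: 40 x 60 = 2400
Total: 2400 + 56 = 2456

2456


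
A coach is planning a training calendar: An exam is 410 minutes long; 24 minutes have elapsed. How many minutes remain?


Total budget: 410 minutes
Time used: 24 minutes
Remaining: 410 - 24 = 386 minutes
Percent used: 5.9%
Percent remaining: 94.1%

386


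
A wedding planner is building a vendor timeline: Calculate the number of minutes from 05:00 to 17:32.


Start time: 05:00 = 300 minutes from midnight
End time: 17:32 = 1052 minutes from midnight
Difference: 1052 - 300 = 752 minutes
That is 12 hours and 32 minutes

752


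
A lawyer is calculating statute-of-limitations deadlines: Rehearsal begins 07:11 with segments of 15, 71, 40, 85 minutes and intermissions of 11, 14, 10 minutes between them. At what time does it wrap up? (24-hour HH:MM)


Start: 07:11 = 431 min from midnight
  after task 1 (15 min): 07:26
  after break (11 min): 07:37
  after task 2 (71 min): 08:48
  after break (14 min): 09:02
  after task 3 (40 min): 09:42
  after break (10 min): 09:52
  after task 4 (85 min): 11:17
Total elapsed: 246 minutes
End time: 11:17

11:17


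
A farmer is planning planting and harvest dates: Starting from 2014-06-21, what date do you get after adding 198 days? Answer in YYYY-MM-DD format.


Start: 2014-06-21
Adding 198 days
Days remaining in June: 9
After June: 189 days still to add
July 2014: 31 days, 158 remaining
August 2014: 31 days, 127 remaining
September 2014: 30 days, 97 remaining
October 2014: 31 days, 66 remaining
Result: 2015-01-05

2015-01-05


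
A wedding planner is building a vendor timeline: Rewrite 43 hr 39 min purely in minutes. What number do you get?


Hours: 43
Extra minutes: 39
Minutes per hour: 60
Hours to minutes: 43 x 60 = 2580
Total: 2580 + 39 = 2619

2619


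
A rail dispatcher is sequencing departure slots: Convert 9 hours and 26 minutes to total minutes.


Hours: 9
Minutes: 26
Convert hours to minutes: 9 x 60 = 540
Add remaining minutes: 540 + 26 = 566

566


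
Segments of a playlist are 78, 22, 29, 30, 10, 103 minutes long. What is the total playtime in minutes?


Durations: 78, 22, 29, 30, 10, 103
Running sum: 78
+ 22 = 100
+ 29 = 129
+ 30 = 159
+ 10 = 169
+ 103 = 272
Total duration: 272 minutes
That is 4 hours and 32 minutes

272


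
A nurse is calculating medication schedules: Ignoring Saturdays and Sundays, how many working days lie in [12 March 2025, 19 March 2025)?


Start: 2025-03-12 (Wednesday)
End (exclusive): 2025-03-19 (Wednesday)
Total calendar days: 7
Full weeks: 7 // 7 = 1 -> 5 weekdays
Remaining 0 days starting on Wednesday:
Total business days: 5 + 0 = 5

5


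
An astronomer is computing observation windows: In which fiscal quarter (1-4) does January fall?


Month: January (month 1)
Q1: January-March (months 1-3)
Q2: April-June (months 4-6)
Q3: July-September (months 7-9)
Q4: October-December (months 10-12)
Month 1 falls in Q1

1


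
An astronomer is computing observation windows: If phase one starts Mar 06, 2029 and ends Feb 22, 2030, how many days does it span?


Start date: 2029-03-06
End date: 2030-02-22
Mar 2029: +26 days
Apr 2029: +30 days
May 2029: +31 days
... (9 more months)
Total: 353 days

353


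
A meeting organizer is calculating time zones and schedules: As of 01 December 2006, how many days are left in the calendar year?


Start: December 01, 2006
End: December 31, 2006
Days left in December: 30
Total: 30 days

30


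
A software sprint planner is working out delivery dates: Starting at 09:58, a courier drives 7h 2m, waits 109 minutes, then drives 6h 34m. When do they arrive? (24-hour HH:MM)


Depart: 09:58
Leg 1: +422 min -> 17:00
Layover: +109 min -> 18:49
Leg 2: +394 min -> 01:23
Total travel: 925 minutes = 15h 25m
Arrival: 01:23

01:23


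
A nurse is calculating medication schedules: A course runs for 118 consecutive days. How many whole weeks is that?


Total days: 118
Days per week: 7
Division: 118 / 7 = 16 remainder 6
Complete weeks: 16
Remaining days: 6

16


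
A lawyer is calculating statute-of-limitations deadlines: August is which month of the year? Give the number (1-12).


Calendar month order:
7. July
8. August <--
9. September
August is month number 8

8


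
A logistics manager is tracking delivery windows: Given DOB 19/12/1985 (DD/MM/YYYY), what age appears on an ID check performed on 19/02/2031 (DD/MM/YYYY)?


Birth: 1985-12-19
Reference: 2031-02-19
Year difference: 2031 - 1985 = 46
Has birthday (12-19) occurred by 02-19? No
Birthday not yet reached this year -> subtract 1
Age in full years: 45

45


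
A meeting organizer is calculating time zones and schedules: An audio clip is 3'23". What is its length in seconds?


Minutes: 3
Seconds: 23
Convert minutes to seconds: 3 x 60 = 180
Add remaining seconds: 180 + 23 = 203

203


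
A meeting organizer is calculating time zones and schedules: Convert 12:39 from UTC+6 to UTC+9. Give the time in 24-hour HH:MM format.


Local time: 12:39 at UTC+6 (offset 6h)
Target zone: UTC+9 (offset 9h)
Difference: 9 - (6) = 3 hours
Calculation: 12 + (3) = 15
Result: 15:39

15:39


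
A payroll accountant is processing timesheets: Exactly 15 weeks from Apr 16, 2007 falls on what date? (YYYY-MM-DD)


Start: 2007-04-16
Weeks to add: 15
Convert to days: 15 x 7 = 105 days
Add 105 days to 2007-04-16
Result: 2007-07-30

2007-07-30


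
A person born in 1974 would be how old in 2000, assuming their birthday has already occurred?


Birth year: 1974
Current year: 2000
Age = current year - birth year
Age = 2000 - 1974 = 26

26


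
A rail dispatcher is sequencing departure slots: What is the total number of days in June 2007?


Month: June
Year: 2007
June is a 30-day month
Total: 30 days

30


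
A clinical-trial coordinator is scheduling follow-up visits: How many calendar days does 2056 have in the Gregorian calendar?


Year: 2056
Check leap year rules:
Divisible by 4? Yes
Divisible by 100? No
2056 is a leap year
Days: 366

366


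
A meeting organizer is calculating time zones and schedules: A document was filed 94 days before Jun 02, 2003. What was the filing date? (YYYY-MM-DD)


Start: 2003-06-02
Subtracting 94 days
Days already passed in June: 2
After going back through June: 92 more days to subtract
May 2003: 31 days, 61 remaining
April 2003: 30 days, 31 remaining
March 2003 has 31 days, need 31
Result: 2003-02-28

2003-02-28
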